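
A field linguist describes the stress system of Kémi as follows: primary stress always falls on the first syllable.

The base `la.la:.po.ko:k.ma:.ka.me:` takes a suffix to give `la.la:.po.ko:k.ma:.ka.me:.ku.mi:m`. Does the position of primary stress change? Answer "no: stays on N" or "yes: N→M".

no: stays on 1

Base `la.la:.po.ko:k.ma:.ka.me:` (7 syllables):
  The word has 7 syllables; the first syllable is syllable 1 (la).
  → primary stress on syllable 1.
Suffixed `la.la:.po.ko:k.ma:.ka.me:.ku.mi:m` (9 syllables):
  The word has 9 syllables; the first syllable is syllable 1 (la).
  → primary stress on syllable 1.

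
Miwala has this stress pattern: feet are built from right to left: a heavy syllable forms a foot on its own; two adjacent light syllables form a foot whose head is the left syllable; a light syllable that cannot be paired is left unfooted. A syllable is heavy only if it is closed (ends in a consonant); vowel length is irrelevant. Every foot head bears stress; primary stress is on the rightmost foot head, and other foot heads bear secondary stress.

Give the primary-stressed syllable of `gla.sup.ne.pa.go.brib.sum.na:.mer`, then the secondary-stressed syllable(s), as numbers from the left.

Weights: 1 gla L, 2 sup H, 3 ne L, 4 pa L, 5 go L, 6 brib H, 7 sum H, 8 na: L, 9 mer H.
Parse right to left (heavy = foot alone; LL = one foot; stranded L unfooted): gla (ˈsup) ne (ˈpa.go) (ˈbrib) (ˈsum) na: (ˈmer).
Foot heads: 2, 4, 6, 7, 9.
Primary stress on the rightmost head = syllable 9.
Secondary stress on 2, 4, 6, 7: gla.ˌsup.ne.ˌpa.go.ˌbrib.ˌsum.na:.ˈmer.

primary 9, secondary 2, 4, 6, 7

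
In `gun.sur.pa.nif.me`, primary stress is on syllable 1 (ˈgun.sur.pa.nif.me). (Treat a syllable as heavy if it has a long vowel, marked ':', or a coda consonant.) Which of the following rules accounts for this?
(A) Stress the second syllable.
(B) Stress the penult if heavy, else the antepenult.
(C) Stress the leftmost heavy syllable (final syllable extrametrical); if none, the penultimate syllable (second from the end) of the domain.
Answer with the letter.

C

Rule A → syllable 2 (observed: 1).
Rule B → syllable 4 (observed: 1).
Rule C → syllable 1 ✓.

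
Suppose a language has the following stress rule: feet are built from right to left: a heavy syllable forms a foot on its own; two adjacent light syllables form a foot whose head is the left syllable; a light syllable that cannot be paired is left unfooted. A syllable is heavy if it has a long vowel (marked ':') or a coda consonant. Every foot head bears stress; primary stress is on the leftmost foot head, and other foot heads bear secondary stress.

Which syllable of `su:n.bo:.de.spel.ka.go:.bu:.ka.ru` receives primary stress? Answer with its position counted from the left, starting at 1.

Weights: 1 su:n H, 2 bo: H, 3 de L, 4 spel H, 5 ka L, 6 go: H, 7 bu: H, 8 ka L, 9 ru L.
Parse right to left (heavy = foot alone; LL = one foot; stranded L unfooted): (ˈsu:n) (ˈbo:) de (ˈspel) ka (ˈgo:) (ˈbu:) (ˈka.ru).
Foot heads: 1, 2, 4, 6, 7, 8.
Primary stress on the leftmost head = syllable 1.
Primary stress: syllable 1 → ˈsu:n.bo:.de.spel.ka.go:.bu:.ka.ru.

1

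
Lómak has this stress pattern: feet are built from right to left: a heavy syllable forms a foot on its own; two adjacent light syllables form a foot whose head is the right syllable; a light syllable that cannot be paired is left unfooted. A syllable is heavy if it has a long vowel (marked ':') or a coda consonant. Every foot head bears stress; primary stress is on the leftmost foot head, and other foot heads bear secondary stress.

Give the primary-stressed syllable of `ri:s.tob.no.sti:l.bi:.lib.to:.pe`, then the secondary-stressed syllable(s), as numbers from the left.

Weights: 1 ri:s H, 2 tob H, 3 no L, 4 sti:l H, 5 bi: H, 6 lib H, 7 to: H, 8 pe L.
Parse right to left (heavy = foot alone; LL = one foot; stranded L unfooted): (ˈri:s) (ˈtob) no (ˈsti:l) (ˈbi:) (ˈlib) (ˈto:) pe.
Foot heads: 1, 2, 4, 5, 6, 7.
Primary stress on the leftmost head = syllable 1.
Secondary stress on 2, 4, 5, 6, 7: ˈri:s.ˌtob.no.ˌsti:l.ˌbi:.ˌlib.ˌto:.pe.

primary 1, secondary 2, 4, 5, 6, 7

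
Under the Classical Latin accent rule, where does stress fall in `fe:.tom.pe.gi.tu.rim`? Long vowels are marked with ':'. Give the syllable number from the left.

Classical Latin: stress the penult if heavy (long vowel or closed), else the antepenult.
Weights: 4 gi L, 5 tu L, 6 rim H.
The penult (syllable 5, tu) is light, so stress falls on the antepenult (syllable 4, gi).
Stress on syllable 4: fe:.tom.pe.ˈgi.tu.rim.

4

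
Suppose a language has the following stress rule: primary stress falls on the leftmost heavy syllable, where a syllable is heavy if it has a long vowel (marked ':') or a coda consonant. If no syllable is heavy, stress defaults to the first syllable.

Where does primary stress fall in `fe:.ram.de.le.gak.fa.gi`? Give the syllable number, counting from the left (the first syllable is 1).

Weights: 1 fe: H, 2 ram H, 3 de L, 4 le L, 5 gak H, 6 fa L, 7 gi L.
Heavy syllables in the domain: 1, 2, 5. The leftmost is syllable 1 (fe:).
Primary stress: syllable 1 → ˈfe:.ram.de.le.gak.fa.gi.

1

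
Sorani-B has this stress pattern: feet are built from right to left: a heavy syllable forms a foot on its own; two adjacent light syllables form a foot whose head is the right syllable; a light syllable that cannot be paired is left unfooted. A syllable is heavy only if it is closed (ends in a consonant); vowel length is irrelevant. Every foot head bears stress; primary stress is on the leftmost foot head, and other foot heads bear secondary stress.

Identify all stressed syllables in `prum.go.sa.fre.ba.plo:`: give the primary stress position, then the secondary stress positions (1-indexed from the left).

primary 1, secondary 4, 6

Weights: 1 prum H, 2 go L, 3 sa L, 4 fre L, 5 ba L, 6 plo: L.
Parse right to left (heavy = foot alone; LL = one foot; stranded L unfooted): (ˈprum) go (sa.ˈfre) (ba.ˈplo:).
Foot heads: 1, 4, 6.
Primary stress on the leftmost head = syllable 1.
Secondary stress on 4, 6: ˈprum.go.sa.ˌfre.ba.ˌplo:.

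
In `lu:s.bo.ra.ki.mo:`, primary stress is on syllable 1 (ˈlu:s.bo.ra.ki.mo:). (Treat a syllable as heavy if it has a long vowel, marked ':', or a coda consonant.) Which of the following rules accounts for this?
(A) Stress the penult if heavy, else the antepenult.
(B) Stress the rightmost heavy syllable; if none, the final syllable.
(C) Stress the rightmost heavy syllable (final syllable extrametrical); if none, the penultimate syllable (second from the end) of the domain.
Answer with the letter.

Rule A → syllable 3 (observed: 1).
Rule B → syllable 5 (observed: 1).
Rule C → syllable 1 ✓.

C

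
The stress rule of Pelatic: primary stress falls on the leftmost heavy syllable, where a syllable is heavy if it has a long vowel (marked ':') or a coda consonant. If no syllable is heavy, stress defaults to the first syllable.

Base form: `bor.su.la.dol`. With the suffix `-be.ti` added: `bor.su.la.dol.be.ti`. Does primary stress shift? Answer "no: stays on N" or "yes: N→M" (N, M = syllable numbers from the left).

Base `bor.su.la.dol` (4 syllables):
  Weights: 1 bor H, 2 su L, 3 la L, 4 dol H.
  Heavy syllables in the domain: 1, 4. The leftmost is syllable 1 (bor).
  → primary stress on syllable 1.
Suffixed `bor.su.la.dol.be.ti` (6 syllables):
  Weights: 1 bor H, 2 su L, 3 la L, 4 dol H, 5 be L, 6 ti L.
  Heavy syllables in the domain: 1, 4. The leftmost is syllable 1 (bor).
  → primary stress on syllable 1.

no: stays on 1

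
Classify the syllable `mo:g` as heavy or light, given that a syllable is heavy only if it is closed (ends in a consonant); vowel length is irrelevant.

`mo:g`: long vowel, closed (coda /g/). Closed (coda /g/) → heavy.

heavy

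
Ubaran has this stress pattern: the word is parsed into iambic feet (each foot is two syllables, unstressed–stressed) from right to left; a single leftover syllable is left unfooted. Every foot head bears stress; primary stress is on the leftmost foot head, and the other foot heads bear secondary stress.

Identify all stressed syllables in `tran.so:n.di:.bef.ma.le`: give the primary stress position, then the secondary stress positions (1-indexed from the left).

primary 2, secondary 4, 6

Parse right to left into iambic (σˈσ) feet: (tran.ˈso:n) (di:.ˈbef) (ma.ˈle).
Foot heads (stressed positions): 2, 4, 6.
End Rule Leftmost: primary stress on the leftmost head = syllable 2.
Secondary stress on 4, 6: tran.ˈso:n.di:.ˌbef.ma.ˌle.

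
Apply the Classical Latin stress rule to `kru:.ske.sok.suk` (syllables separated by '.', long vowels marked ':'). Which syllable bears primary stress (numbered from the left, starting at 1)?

Classical Latin: stress the penult if heavy (long vowel or closed), else the antepenult.
Weights: 2 ske L, 3 sok H, 4 suk H.
The penult (syllable 3, sok) is heavy, so it takes stress.
Stress on syllable 3: kru:.ske.ˈsok.suk.

3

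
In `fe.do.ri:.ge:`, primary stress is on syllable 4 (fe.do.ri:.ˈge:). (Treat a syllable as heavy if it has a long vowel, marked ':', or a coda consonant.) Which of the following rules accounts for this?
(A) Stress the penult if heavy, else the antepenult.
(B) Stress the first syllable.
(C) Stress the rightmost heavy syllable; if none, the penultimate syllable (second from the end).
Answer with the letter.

C

Rule A → syllable 3 (observed: 4).
Rule B → syllable 1 (observed: 4).
Rule C → syllable 4 ✓.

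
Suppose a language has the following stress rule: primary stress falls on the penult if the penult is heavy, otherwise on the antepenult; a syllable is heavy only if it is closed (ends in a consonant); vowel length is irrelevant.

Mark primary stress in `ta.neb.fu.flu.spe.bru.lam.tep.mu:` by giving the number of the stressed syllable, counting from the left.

Weights: 7 lam H, 8 tep H, 9 mu: L.
The penult (syllable 8, tep) is heavy, so it takes stress.
Primary stress: syllable 8 → ta.neb.fu.flu.spe.bru.lam.ˈtep.mu:.

8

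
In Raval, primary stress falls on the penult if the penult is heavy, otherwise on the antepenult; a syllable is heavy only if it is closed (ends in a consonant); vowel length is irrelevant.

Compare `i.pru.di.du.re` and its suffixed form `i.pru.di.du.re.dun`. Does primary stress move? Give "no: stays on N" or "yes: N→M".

yes: 3→4

Base `i.pru.di.du.re` (5 syllables):
  Weights: 3 di L, 4 du L, 5 re L.
  The penult (syllable 4, du) is light, so stress falls on the antepenult (syllable 3, di).
  → primary stress on syllable 3.
Suffixed `i.pru.di.du.re.dun` (6 syllables):
  Weights: 4 du L, 5 re L, 6 dun H.
  The penult (syllable 5, re) is light, so stress falls on the antepenult (syllable 4, du).
  → primary stress on syllable 4.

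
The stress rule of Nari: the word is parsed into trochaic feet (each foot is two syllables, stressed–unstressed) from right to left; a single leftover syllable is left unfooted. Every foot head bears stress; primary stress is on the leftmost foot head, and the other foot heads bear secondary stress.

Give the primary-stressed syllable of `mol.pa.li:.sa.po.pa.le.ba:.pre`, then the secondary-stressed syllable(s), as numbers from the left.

primary 2, secondary 4, 6, 8

Parse right to left into trochaic (ˈσσ) feet: mol (ˈpa.li:) (ˈsa.po) (ˈpa.le) (ˈba:.pre). Syllable 1 is left unfooted.
Foot heads (stressed positions): 2, 4, 6, 8.
End Rule Leftmost: primary stress on the leftmost head = syllable 2.
Secondary stress on 4, 6, 8: mol.ˈpa.li:.ˌsa.po.ˌpa.le.ˌba:.pre.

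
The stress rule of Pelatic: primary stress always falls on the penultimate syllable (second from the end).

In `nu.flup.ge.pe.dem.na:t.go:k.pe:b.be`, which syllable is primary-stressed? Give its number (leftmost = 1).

The word has 9 syllables; the penultimate syllable (second from the end) is syllable 8 (pe:b).
Primary stress: syllable 8 → nu.flup.ge.pe.dem.na:t.go:k.ˈpe:b.be.

8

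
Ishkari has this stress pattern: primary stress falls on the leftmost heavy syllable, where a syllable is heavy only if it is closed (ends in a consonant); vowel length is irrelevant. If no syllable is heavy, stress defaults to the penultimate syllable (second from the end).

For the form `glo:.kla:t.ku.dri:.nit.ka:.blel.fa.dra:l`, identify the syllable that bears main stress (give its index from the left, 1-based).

2

Weights: 1 glo: L, 2 kla:t H, 3 ku L, 4 dri: L, 5 nit H, 6 ka: L, 7 blel H, 8 fa L, 9 dra:l H.
Heavy syllables in the domain: 2, 5, 7, 9. The leftmost is syllable 2 (kla:t).
Primary stress: syllable 2 → glo:.ˈkla:t.ku.dri:.nit.ka:.blel.fa.dra:l.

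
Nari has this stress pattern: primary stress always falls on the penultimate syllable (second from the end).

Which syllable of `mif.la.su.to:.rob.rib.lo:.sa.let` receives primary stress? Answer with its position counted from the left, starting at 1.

8

The word has 9 syllables; the penultimate syllable (second from the end) is syllable 8 (sa).
Primary stress: syllable 8 → mif.la.su.to:.rob.rib.lo:.ˈsa.let.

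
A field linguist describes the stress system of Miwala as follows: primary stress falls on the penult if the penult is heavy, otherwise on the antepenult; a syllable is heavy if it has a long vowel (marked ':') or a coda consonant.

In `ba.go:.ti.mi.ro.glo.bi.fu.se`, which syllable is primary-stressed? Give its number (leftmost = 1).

Weights: 7 bi L, 8 fu L, 9 se L.
The penult (syllable 8, fu) is light, so stress falls on the antepenult (syllable 7, bi).
Primary stress: syllable 7 → ba.go:.ti.mi.ro.glo.ˈbi.fu.se.

7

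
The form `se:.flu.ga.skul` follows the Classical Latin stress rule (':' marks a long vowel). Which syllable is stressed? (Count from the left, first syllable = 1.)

Classical Latin: stress the penult if heavy (long vowel or closed), else the antepenult.
Weights: 2 flu L, 3 ga L, 4 skul H.
The penult (syllable 3, ga) is light, so stress falls on the antepenult (syllable 2, flu).
Stress on syllable 2: se:.ˈflu.ga.skul.

2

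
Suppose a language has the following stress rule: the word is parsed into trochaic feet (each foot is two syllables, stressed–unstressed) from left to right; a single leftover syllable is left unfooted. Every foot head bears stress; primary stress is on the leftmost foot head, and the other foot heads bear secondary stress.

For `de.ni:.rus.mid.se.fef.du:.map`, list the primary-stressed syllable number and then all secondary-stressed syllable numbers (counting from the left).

primary 1, secondary 3, 5, 7

Parse left to right into trochaic (ˈσσ) feet: (ˈde.ni:) (ˈrus.mid) (ˈse.fef) (ˈdu:.map).
Foot heads (stressed positions): 1, 3, 5, 7.
End Rule Leftmost: primary stress on the leftmost head = syllable 1.
Secondary stress on 3, 5, 7: ˈde.ni:.ˌrus.mid.ˌse.fef.ˌdu:.map.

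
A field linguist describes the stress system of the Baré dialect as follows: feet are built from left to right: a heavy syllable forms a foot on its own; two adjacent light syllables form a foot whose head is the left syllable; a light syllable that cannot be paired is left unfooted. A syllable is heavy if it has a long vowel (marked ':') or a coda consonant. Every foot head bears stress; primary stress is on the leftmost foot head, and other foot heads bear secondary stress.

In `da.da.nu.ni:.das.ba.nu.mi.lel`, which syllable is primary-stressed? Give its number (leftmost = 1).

Weights: 1 da L, 2 da L, 3 nu L, 4 ni: H, 5 das H, 6 ba L, 7 nu L, 8 mi L, 9 lel H.
Parse left to right (heavy = foot alone; LL = one foot; stranded L unfooted): (ˈda.da) nu (ˈni:) (ˈdas) (ˈba.nu) mi (ˈlel).
Foot heads: 1, 4, 5, 6, 9.
Primary stress on the leftmost head = syllable 1.
Primary stress: syllable 1 → ˈda.da.nu.ni:.das.ba.nu.mi.lel.

1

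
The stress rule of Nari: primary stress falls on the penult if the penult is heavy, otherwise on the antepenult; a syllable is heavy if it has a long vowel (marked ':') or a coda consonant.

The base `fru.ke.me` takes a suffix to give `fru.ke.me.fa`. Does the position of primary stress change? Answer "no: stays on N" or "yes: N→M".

yes: 1→2

Base `fru.ke.me` (3 syllables):
  Weights: 1 fru L, 2 ke L, 3 me L.
  The penult (syllable 2, ke) is light, so stress falls on the antepenult (syllable 1, fru).
  → primary stress on syllable 1.
Suffixed `fru.ke.me.fa` (4 syllables):
  Weights: 2 ke L, 3 me L, 4 fa L.
  The penult (syllable 3, me) is light, so stress falls on the antepenult (syllable 2, ke).
  → primary stress on syllable 2.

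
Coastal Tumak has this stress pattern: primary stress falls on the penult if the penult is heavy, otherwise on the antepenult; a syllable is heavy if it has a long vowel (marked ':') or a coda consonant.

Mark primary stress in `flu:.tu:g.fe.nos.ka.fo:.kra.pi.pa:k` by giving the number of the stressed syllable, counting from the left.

7

Weights: 7 kra L, 8 pi L, 9 pa:k H.
The penult (syllable 8, pi) is light, so stress falls on the antepenult (syllable 7, kra).
Primary stress: syllable 7 → flu:.tu:g.fe.nos.ka.fo:.ˈkra.pi.pa:k.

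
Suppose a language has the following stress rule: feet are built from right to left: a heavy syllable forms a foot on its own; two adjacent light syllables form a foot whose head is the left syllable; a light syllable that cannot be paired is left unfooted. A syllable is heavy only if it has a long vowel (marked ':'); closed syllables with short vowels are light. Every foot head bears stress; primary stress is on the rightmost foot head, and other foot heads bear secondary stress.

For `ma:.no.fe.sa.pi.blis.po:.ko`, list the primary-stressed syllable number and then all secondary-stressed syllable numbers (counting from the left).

primary 7, secondary 1, 3, 5

Weights: 1 ma: H, 2 no L, 3 fe L, 4 sa L, 5 pi L, 6 blis L, 7 po: H, 8 ko L.
Parse right to left (heavy = foot alone; LL = one foot; stranded L unfooted): (ˈma:) no (ˈfe.sa) (ˈpi.blis) (ˈpo:) ko.
Foot heads: 1, 3, 5, 7.
Primary stress on the rightmost head = syllable 7.
Secondary stress on 1, 3, 5: ˌma:.no.ˌfe.sa.ˌpi.blis.ˈpo:.ko.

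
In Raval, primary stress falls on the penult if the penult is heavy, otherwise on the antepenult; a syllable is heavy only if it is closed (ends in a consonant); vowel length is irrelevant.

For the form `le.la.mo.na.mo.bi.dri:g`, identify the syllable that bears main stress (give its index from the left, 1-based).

Weights: 5 mo L, 6 bi L, 7 dri:g H.
The penult (syllable 6, bi) is light, so stress falls on the antepenult (syllable 5, mo).
Primary stress: syllable 5 → le.la.mo.na.ˈmo.bi.dri:g.

5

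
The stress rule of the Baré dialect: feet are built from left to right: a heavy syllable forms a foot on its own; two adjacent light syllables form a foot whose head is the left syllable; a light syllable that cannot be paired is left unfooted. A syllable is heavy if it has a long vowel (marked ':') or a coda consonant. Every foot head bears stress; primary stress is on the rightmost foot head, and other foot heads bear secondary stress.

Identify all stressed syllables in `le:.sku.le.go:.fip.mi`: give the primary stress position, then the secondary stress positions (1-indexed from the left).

primary 5, secondary 1, 2, 4

Weights: 1 le: H, 2 sku L, 3 le L, 4 go: H, 5 fip H, 6 mi L.
Parse left to right (heavy = foot alone; LL = one foot; stranded L unfooted): (ˈle:) (ˈsku.le) (ˈgo:) (ˈfip) mi.
Foot heads: 1, 2, 4, 5.
Primary stress on the rightmost head = syllable 5.
Secondary stress on 1, 2, 4: ˌle:.ˌsku.le.ˌgo:.ˈfip.mi.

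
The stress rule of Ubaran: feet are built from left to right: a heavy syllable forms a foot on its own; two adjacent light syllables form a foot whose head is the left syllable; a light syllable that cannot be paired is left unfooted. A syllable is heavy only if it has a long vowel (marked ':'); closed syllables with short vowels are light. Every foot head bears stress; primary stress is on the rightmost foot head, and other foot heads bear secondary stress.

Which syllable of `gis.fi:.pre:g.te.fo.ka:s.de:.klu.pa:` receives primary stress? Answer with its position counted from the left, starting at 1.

9

Weights: 1 gis L, 2 fi: H, 3 pre:g H, 4 te L, 5 fo L, 6 ka:s H, 7 de: H, 8 klu L, 9 pa: H.
Parse left to right (heavy = foot alone; LL = one foot; stranded L unfooted): gis (ˈfi:) (ˈpre:g) (ˈte.fo) (ˈka:s) (ˈde:) klu (ˈpa:).
Foot heads: 2, 3, 4, 6, 7, 9.
Primary stress on the rightmost head = syllable 9.
Primary stress: syllable 9 → gis.fi:.pre:g.te.fo.ka:s.de:.klu.ˈpa:.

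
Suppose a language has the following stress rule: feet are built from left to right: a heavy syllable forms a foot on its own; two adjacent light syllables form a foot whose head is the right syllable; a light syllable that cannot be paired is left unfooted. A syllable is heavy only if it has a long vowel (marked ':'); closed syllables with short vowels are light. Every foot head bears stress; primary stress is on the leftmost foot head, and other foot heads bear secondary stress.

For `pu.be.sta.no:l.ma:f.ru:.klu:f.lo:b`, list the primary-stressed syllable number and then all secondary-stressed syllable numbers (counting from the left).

primary 2, secondary 4, 5, 6, 7, 8

Weights: 1 pu L, 2 be L, 3 sta L, 4 no:l H, 5 ma:f H, 6 ru: H, 7 klu:f H, 8 lo:b H.
Parse left to right (heavy = foot alone; LL = one foot; stranded L unfooted): (pu.ˈbe) sta (ˈno:l) (ˈma:f) (ˈru:) (ˈklu:f) (ˈlo:b).
Foot heads: 2, 4, 5, 6, 7, 8.
Primary stress on the leftmost head = syllable 2.
Secondary stress on 4, 5, 6, 7, 8: pu.ˈbe.sta.ˌno:l.ˌma:f.ˌru:.ˌklu:f.ˌlo:b.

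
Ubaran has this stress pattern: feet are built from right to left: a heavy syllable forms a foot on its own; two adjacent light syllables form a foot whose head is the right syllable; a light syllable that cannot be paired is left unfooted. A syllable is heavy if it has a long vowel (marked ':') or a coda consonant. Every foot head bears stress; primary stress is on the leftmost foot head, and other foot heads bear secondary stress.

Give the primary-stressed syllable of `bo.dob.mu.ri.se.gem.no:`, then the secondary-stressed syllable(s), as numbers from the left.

Weights: 1 bo L, 2 dob H, 3 mu L, 4 ri L, 5 se L, 6 gem H, 7 no: H.
Parse right to left (heavy = foot alone; LL = one foot; stranded L unfooted): bo (ˈdob) mu (ri.ˈse) (ˈgem) (ˈno:).
Foot heads: 2, 5, 6, 7.
Primary stress on the leftmost head = syllable 2.
Secondary stress on 5, 6, 7: bo.ˈdob.mu.ri.ˌse.ˌgem.ˌno:.

primary 2, secondary 5, 6, 7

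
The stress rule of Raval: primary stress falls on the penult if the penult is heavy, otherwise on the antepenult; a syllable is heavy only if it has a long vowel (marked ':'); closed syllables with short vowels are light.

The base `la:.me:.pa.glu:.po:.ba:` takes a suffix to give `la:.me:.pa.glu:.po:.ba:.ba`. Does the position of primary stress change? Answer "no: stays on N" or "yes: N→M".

yes: 5→6

Base `la:.me:.pa.glu:.po:.ba:` (6 syllables):
  Weights: 4 glu: H, 5 po: H, 6 ba: H.
  The penult (syllable 5, po:) is heavy, so it takes stress.
  → primary stress on syllable 5.
Suffixed `la:.me:.pa.glu:.po:.ba:.ba` (7 syllables):
  Weights: 5 po: H, 6 ba: H, 7 ba L.
  The penult (syllable 6, ba:) is heavy, so it takes stress.
  → primary stress on syllable 6.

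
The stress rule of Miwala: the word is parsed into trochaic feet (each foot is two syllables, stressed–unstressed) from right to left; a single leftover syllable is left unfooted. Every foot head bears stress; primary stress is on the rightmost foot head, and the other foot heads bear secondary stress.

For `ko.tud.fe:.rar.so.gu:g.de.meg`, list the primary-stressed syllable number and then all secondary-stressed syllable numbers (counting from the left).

Parse right to left into trochaic (ˈσσ) feet: (ˈko.tud) (ˈfe:.rar) (ˈso.gu:g) (ˈde.meg).
Foot heads (stressed positions): 1, 3, 5, 7.
End Rule Rightmost: primary stress on the rightmost head = syllable 7.
Secondary stress on 1, 3, 5: ˌko.tud.ˌfe:.rar.ˌso.gu:g.ˈde.meg.

primary 7, secondary 1, 3, 5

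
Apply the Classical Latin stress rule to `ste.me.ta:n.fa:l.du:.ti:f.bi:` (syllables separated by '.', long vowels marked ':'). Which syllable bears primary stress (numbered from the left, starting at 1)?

Classical Latin: stress the penult if heavy (long vowel or closed), else the antepenult.
Weights: 5 du: H, 6 ti:f H, 7 bi: H.
The penult (syllable 6, ti:f) is heavy, so it takes stress.
Stress on syllable 6: ste.me.ta:n.fa:l.du:.ˈti:f.bi:.

6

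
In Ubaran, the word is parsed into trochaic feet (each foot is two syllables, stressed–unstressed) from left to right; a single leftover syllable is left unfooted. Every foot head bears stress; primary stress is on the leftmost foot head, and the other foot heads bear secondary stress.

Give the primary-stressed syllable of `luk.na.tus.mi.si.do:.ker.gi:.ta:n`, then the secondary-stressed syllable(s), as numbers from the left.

Parse left to right into trochaic (ˈσσ) feet: (ˈluk.na) (ˈtus.mi) (ˈsi.do:) (ˈker.gi:) ta:n. Syllable 9 is left unfooted.
Foot heads (stressed positions): 1, 3, 5, 7.
End Rule Leftmost: primary stress on the leftmost head = syllable 1.
Secondary stress on 3, 5, 7: ˈluk.na.ˌtus.mi.ˌsi.do:.ˌker.gi:.ta:n.

primary 1, secondary 3, 5, 7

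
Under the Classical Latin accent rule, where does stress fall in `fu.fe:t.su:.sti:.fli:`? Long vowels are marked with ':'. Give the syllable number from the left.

Classical Latin: stress the penult if heavy (long vowel or closed), else the antepenult.
Weights: 3 su: H, 4 sti: H, 5 fli: H.
The penult (syllable 4, sti:) is heavy, so it takes stress.
Stress on syllable 4: fu.fe:t.su:.ˈsti:.fli:.

4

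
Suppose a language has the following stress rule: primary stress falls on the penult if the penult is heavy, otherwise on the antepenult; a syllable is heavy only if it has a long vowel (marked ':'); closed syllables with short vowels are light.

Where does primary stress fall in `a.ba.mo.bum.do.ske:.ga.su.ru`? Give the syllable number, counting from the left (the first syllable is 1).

Weights: 7 ga L, 8 su L, 9 ru L.
The penult (syllable 8, su) is light, so stress falls on the antepenult (syllable 7, ga).
Primary stress: syllable 7 → a.ba.mo.bum.do.ske:.ˈga.su.ru.

7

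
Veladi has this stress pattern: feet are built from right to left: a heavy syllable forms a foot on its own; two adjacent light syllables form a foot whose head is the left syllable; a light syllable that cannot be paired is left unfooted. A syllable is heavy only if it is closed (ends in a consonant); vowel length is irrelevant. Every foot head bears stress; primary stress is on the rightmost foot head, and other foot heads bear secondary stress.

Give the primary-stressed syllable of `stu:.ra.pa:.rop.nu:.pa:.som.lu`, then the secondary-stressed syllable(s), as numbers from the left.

primary 7, secondary 2, 4, 5

Weights: 1 stu: L, 2 ra L, 3 pa: L, 4 rop H, 5 nu: L, 6 pa: L, 7 som H, 8 lu L.
Parse right to left (heavy = foot alone; LL = one foot; stranded L unfooted): stu: (ˈra.pa:) (ˈrop) (ˈnu:.pa:) (ˈsom) lu.
Foot heads: 2, 4, 5, 7.
Primary stress on the rightmost head = syllable 7.
Secondary stress on 2, 4, 5: stu:.ˌra.pa:.ˌrop.ˌnu:.pa:.ˈsom.lu.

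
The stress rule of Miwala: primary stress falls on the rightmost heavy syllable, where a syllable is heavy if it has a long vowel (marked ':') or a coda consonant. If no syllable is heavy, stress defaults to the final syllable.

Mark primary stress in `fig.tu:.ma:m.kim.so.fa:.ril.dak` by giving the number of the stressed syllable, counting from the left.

Weights: 1 fig H, 2 tu: H, 3 ma:m H, 4 kim H, 5 so L, 6 fa: H, 7 ril H, 8 dak H.
Heavy syllables in the domain: 1, 2, 3, 4, 6, 7, 8. The rightmost is syllable 8 (dak).
Primary stress: syllable 8 → fig.tu:.ma:m.kim.so.fa:.ril.ˈdak.

8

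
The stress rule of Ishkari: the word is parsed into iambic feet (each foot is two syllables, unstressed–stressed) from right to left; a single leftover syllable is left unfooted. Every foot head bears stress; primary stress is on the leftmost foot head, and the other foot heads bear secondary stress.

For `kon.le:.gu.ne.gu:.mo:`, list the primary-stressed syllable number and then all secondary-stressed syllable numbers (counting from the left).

Parse right to left into iambic (σˈσ) feet: (kon.ˈle:) (gu.ˈne) (gu:.ˈmo:).
Foot heads (stressed positions): 2, 4, 6.
End Rule Leftmost: primary stress on the leftmost head = syllable 2.
Secondary stress on 4, 6: kon.ˈle:.gu.ˌne.gu:.ˌmo:.

primary 2, secondary 4, 6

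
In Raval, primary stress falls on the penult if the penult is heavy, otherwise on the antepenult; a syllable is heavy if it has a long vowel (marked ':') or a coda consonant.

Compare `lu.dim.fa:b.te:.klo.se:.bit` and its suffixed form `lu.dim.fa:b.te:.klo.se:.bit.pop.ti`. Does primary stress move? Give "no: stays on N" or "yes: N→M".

Base `lu.dim.fa:b.te:.klo.se:.bit` (7 syllables):
  Weights: 5 klo L, 6 se: H, 7 bit H.
  The penult (syllable 6, se:) is heavy, so it takes stress.
  → primary stress on syllable 6.
Suffixed `lu.dim.fa:b.te:.klo.se:.bit.pop.ti` (9 syllables):
  Weights: 7 bit H, 8 pop H, 9 ti L.
  The penult (syllable 8, pop) is heavy, so it takes stress.
  → primary stress on syllable 8.

yes: 6→8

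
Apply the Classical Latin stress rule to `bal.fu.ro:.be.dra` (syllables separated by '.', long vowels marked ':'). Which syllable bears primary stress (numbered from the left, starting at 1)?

Classical Latin: stress the penult if heavy (long vowel or closed), else the antepenult.
Weights: 3 ro: H, 4 be L, 5 dra L.
The penult (syllable 4, be) is light, so stress falls on the antepenult (syllable 3, ro:).
Stress on syllable 3: bal.fu.ˈro:.be.dra.

3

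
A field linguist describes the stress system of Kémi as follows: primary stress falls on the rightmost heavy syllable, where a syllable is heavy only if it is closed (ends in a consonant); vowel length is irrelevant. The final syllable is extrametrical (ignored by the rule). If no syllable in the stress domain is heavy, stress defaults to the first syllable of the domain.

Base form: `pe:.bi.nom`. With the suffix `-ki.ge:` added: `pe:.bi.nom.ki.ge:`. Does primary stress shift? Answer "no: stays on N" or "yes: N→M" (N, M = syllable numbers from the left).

yes: 1→3

Base `pe:.bi.nom` (3 syllables):
  The final syllable (3, nom) is extrametrical; the stress domain is syllables 1–2.
  Weights: 1 pe: L, 2 bi L.
  No heavy syllable in the domain; default to the first syllable of the domain = syllable 1.
  → primary stress on syllable 1.
Suffixed `pe:.bi.nom.ki.ge:` (5 syllables):
  The final syllable (5, ge:) is extrametrical; the stress domain is syllables 1–4.
  Weights: 1 pe: L, 2 bi L, 3 nom H, 4 ki L.
  Heavy syllables in the domain: 3. The rightmost is syllable 3 (nom).
  → primary stress on syllable 3.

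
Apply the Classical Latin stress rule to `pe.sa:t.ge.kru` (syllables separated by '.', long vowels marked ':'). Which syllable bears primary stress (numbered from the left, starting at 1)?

2

Classical Latin: stress the penult if heavy (long vowel or closed), else the antepenult.
Weights: 2 sa:t H, 3 ge L, 4 kru L.
The penult (syllable 3, ge) is light, so stress falls on the antepenult (syllable 2, sa:t).
Stress on syllable 2: pe.ˈsa:t.ge.kru.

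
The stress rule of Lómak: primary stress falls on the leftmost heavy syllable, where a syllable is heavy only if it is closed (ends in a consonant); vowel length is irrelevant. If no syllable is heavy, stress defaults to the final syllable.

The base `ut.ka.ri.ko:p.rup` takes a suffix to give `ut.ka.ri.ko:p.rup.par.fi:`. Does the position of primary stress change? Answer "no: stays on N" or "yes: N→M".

no: stays on 1

Base `ut.ka.ri.ko:p.rup` (5 syllables):
  Weights: 1 ut H, 2 ka L, 3 ri L, 4 ko:p H, 5 rup H.
  Heavy syllables in the domain: 1, 4, 5. The leftmost is syllable 1 (ut).
  → primary stress on syllable 1.
Suffixed `ut.ka.ri.ko:p.rup.par.fi:` (7 syllables):
  Weights: 1 ut H, 2 ka L, 3 ri L, 4 ko:p H, 5 rup H, 6 par H, 7 fi: L.
  Heavy syllables in the domain: 1, 4, 5, 6. The leftmost is syllable 1 (ut).
  → primary stress on syllable 1.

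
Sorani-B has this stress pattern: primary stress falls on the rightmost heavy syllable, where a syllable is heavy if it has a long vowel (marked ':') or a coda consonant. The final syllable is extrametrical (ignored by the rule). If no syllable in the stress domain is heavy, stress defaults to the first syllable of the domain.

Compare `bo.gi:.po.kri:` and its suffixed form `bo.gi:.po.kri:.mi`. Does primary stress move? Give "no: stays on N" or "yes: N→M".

yes: 2→4

Base `bo.gi:.po.kri:` (4 syllables):
  The final syllable (4, kri:) is extrametrical; the stress domain is syllables 1–3.
  Weights: 1 bo L, 2 gi: H, 3 po L.
  Heavy syllables in the domain: 2. The rightmost is syllable 2 (gi:).
  → primary stress on syllable 2.
Suffixed `bo.gi:.po.kri:.mi` (5 syllables):
  The final syllable (5, mi) is extrametrical; the stress domain is syllables 1–4.
  Weights: 1 bo L, 2 gi: H, 3 po L, 4 kri: H.
  Heavy syllables in the domain: 2, 4. The rightmost is syllable 4 (kri:).
  → primary stress on syllable 4.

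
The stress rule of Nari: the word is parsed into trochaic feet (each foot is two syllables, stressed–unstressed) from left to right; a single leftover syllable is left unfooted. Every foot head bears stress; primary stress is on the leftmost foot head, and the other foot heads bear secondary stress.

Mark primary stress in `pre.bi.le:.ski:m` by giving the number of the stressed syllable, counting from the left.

1

Parse left to right into trochaic (ˈσσ) feet: (ˈpre.bi) (ˈle:.ski:m).
Foot heads (stressed positions): 1, 3.
End Rule Leftmost: primary stress on the leftmost head = syllable 1.
Primary stress: syllable 1 → ˈpre.bi.le:.ski:m.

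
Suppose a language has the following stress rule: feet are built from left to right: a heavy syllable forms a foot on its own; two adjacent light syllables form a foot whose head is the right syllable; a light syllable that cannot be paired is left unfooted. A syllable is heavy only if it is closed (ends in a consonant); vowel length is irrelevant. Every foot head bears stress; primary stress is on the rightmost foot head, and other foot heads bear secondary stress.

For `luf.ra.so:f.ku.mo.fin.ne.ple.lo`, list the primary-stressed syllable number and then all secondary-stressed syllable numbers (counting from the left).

Weights: 1 luf H, 2 ra L, 3 so:f H, 4 ku L, 5 mo L, 6 fin H, 7 ne L, 8 ple L, 9 lo L.
Parse left to right (heavy = foot alone; LL = one foot; stranded L unfooted): (ˈluf) ra (ˈso:f) (ku.ˈmo) (ˈfin) (ne.ˈple) lo.
Foot heads: 1, 3, 5, 6, 8.
Primary stress on the rightmost head = syllable 8.
Secondary stress on 1, 3, 5, 6: ˌluf.ra.ˌso:f.ku.ˌmo.ˌfin.ne.ˈple.lo.

primary 8, secondary 1, 3, 5, 6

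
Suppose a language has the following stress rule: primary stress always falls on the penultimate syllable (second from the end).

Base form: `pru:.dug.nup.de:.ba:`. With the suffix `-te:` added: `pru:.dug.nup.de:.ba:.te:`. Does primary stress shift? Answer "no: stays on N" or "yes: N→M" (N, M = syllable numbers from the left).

yes: 4→5

Base `pru:.dug.nup.de:.ba:` (5 syllables):
  The word has 5 syllables; the penultimate syllable (second from the end) is syllable 4 (de:).
  → primary stress on syllable 4.
Suffixed `pru:.dug.nup.de:.ba:.te:` (6 syllables):
  The word has 6 syllables; the penultimate syllable (second from the end) is syllable 5 (ba:).
  → primary stress on syllable 5.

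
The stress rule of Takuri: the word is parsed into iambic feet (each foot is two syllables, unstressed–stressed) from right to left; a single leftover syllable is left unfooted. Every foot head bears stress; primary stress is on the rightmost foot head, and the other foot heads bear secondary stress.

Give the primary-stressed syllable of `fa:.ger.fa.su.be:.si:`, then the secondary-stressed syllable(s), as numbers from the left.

primary 6, secondary 2, 4

Parse right to left into iambic (σˈσ) feet: (fa:.ˈger) (fa.ˈsu) (be:.ˈsi:).
Foot heads (stressed positions): 2, 4, 6.
End Rule Rightmost: primary stress on the rightmost head = syllable 6.
Secondary stress on 2, 4: fa:.ˌger.fa.ˌsu.be:.ˈsi:.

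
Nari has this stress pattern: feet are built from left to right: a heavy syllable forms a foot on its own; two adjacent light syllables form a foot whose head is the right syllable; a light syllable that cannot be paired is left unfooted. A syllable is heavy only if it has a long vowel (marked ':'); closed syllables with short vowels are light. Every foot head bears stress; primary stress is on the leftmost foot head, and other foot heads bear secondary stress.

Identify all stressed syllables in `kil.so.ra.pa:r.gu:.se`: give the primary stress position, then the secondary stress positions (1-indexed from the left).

Weights: 1 kil L, 2 so L, 3 ra L, 4 pa:r H, 5 gu: H, 6 se L.
Parse left to right (heavy = foot alone; LL = one foot; stranded L unfooted): (kil.ˈso) ra (ˈpa:r) (ˈgu:) se.
Foot heads: 2, 4, 5.
Primary stress on the leftmost head = syllable 2.
Secondary stress on 4, 5: kil.ˈso.ra.ˌpa:r.ˌgu:.se.

primary 2, secondary 4, 5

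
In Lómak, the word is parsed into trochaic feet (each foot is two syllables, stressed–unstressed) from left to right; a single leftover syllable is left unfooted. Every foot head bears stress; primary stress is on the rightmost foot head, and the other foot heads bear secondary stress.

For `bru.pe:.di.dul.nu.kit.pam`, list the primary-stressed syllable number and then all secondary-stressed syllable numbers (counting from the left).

Parse left to right into trochaic (ˈσσ) feet: (ˈbru.pe:) (ˈdi.dul) (ˈnu.kit) pam. Syllable 7 is left unfooted.
Foot heads (stressed positions): 1, 3, 5.
End Rule Rightmost: primary stress on the rightmost head = syllable 5.
Secondary stress on 1, 3: ˌbru.pe:.ˌdi.dul.ˈnu.kit.pam.

primary 5, secondary 1, 3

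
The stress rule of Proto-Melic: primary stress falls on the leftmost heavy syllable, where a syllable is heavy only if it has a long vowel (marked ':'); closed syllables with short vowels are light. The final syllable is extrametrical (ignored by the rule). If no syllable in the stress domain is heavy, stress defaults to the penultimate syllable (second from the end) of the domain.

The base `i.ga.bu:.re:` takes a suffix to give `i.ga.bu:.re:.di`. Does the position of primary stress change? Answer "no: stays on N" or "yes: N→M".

no: stays on 3

Base `i.ga.bu:.re:` (4 syllables):
  The final syllable (4, re:) is extrametrical; the stress domain is syllables 1–3.
  Weights: 1 i L, 2 ga L, 3 bu: H.
  Heavy syllables in the domain: 3. The leftmost is syllable 3 (bu:).
  → primary stress on syllable 3.
Suffixed `i.ga.bu:.re:.di` (5 syllables):
  The final syllable (5, di) is extrametrical; the stress domain is syllables 1–4.
  Weights: 1 i L, 2 ga L, 3 bu: H, 4 re: H.
  Heavy syllables in the domain: 3, 4. The leftmost is syllable 3 (bu:).
  → primary stress on syllable 3.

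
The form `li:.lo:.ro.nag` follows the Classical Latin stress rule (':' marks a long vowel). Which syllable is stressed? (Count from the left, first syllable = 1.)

2

Classical Latin: stress the penult if heavy (long vowel or closed), else the antepenult.
Weights: 2 lo: H, 3 ro L, 4 nag H.
The penult (syllable 3, ro) is light, so stress falls on the antepenult (syllable 2, lo:).
Stress on syllable 2: li:.ˈlo:.ro.nag.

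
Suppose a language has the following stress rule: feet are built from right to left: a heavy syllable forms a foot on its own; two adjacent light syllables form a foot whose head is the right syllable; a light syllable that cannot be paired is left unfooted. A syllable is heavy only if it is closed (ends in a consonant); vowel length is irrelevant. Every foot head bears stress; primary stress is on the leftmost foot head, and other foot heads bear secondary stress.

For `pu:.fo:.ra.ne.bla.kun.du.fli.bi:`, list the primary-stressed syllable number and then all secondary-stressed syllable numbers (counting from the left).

Weights: 1 pu: L, 2 fo: L, 3 ra L, 4 ne L, 5 bla L, 6 kun H, 7 du L, 8 fli L, 9 bi: L.
Parse right to left (heavy = foot alone; LL = one foot; stranded L unfooted): pu: (fo:.ˈra) (ne.ˈbla) (ˈkun) du (fli.ˈbi:).
Foot heads: 3, 5, 6, 9.
Primary stress on the leftmost head = syllable 3.
Secondary stress on 5, 6, 9: pu:.fo:.ˈra.ne.ˌbla.ˌkun.du.fli.ˌbi:.

primary 3, secondary 5, 6, 9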